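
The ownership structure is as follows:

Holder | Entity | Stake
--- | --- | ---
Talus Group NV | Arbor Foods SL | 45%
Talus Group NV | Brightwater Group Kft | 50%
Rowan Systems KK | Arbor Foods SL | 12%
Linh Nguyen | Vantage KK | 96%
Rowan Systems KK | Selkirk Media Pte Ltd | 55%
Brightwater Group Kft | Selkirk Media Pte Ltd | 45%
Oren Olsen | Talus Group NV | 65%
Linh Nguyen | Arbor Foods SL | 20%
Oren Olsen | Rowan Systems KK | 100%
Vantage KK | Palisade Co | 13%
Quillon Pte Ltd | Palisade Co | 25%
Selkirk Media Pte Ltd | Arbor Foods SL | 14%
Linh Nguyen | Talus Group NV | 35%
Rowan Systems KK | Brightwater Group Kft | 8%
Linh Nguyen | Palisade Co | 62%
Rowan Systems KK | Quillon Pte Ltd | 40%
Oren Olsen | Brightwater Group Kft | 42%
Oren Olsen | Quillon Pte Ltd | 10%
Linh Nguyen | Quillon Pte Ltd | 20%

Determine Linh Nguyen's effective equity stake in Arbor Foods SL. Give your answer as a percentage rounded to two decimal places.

36.85%

Linh reaches Arbor along 3 paths.
Via Talus → Brightwater → Selkirk: 35% × 50% × 45% × 14% = 1.1025%.
Direct stake: 20% = 20%.
Via Talus: 35% × 45% = 15.75%.
Total: 1.1025% + 20% + 15.75% = 36.8525%.
Rounded: 36.85%.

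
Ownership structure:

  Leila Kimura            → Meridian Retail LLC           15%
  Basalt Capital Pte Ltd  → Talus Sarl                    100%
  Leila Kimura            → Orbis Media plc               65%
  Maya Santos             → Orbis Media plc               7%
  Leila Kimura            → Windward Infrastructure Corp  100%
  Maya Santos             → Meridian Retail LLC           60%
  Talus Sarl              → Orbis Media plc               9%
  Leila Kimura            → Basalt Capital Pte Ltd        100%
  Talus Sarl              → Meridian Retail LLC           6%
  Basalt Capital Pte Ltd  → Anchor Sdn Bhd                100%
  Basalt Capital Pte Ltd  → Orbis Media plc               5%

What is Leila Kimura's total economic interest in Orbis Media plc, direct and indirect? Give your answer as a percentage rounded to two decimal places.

79.00%

Leila reaches Orbis along 3 paths.
Via Basalt → Talus: 100% × 100% × 9% = 9%.
Direct stake: 65% = 65%.
Via Basalt: 100% × 5% = 5%.
Total: 9% + 65% + 5% = 79%.
Rounded: 79.00%.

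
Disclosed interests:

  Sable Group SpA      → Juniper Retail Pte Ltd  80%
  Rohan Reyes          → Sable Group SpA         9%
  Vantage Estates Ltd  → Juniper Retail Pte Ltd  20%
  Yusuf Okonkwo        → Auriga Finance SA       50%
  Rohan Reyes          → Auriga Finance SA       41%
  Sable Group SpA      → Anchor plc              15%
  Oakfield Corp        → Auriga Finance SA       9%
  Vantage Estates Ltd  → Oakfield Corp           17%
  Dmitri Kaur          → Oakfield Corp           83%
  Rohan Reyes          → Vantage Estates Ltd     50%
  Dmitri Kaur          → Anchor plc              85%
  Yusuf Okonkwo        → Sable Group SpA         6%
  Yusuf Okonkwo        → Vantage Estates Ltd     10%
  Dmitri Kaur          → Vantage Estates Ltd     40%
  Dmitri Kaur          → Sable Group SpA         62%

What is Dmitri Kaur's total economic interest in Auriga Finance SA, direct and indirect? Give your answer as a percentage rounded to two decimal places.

Dmitri reaches Auriga along 2 paths.
Via Oakfield: 83% × 9% = 7.47%.
Via Vantage → Oakfield: 40% × 17% × 9% = 0.612%.
Total: 7.47% + 0.612% = 8.082%.
Rounded: 8.08%.

8.08%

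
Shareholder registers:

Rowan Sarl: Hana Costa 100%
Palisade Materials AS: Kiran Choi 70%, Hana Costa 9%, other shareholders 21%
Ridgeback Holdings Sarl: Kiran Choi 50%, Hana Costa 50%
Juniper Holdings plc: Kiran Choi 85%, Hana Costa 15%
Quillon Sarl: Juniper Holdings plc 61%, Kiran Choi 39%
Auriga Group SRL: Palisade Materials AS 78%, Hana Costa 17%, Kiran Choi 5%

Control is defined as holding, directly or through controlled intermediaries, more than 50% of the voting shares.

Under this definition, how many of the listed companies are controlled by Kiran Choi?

Kiran holds 70% of Palisade, so Kiran controls Palisade.
Kiran holds 85% of Juniper, so Kiran controls Juniper.
Juniper and Kiran together hold 61% + 39% = 100% of Quillon, so Kiran controls Quillon.
Palisade and Kiran together hold 78% + 5% = 83% of Auriga, so Kiran controls Auriga.
No other company's threshold is met.
Kiran controls 4 companies.

4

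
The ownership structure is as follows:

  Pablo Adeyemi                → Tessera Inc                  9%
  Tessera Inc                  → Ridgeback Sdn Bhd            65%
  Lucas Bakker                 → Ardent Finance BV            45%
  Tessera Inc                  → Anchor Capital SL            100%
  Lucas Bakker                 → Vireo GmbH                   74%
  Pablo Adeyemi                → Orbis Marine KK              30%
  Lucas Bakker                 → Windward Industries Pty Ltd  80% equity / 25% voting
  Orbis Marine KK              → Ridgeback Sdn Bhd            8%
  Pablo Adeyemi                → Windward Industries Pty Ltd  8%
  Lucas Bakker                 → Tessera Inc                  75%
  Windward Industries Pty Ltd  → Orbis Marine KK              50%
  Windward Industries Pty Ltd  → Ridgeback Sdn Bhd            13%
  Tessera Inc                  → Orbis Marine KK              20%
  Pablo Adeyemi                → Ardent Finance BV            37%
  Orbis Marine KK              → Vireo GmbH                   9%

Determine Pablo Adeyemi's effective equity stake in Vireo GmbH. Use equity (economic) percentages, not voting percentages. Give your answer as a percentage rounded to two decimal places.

Pablo reaches Vireo along 3 paths.
Via Orbis: 30% × 9% = 2.7%.
Via Windward → Orbis: 8% × 50% × 9% = 0.36%.
Via Tessera → Orbis: 9% × 20% × 9% = 0.162%.
Total: 2.7% + 0.36% + 0.162% = 3.222%.
Rounded: 3.22%.

3.22%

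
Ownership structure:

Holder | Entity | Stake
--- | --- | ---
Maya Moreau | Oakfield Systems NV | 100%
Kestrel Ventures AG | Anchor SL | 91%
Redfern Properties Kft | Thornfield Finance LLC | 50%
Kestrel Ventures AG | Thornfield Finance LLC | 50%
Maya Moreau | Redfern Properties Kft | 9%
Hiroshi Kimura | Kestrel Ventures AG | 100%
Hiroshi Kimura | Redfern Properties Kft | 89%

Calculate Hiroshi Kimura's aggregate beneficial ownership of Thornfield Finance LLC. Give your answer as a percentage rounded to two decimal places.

94.50%

Hiroshi reaches Thornfield along 2 paths.
Via Redfern: 89% × 50% = 44.5%.
Via Kestrel: 100% × 50% = 50%.
Total: 44.5% + 50% = 94.5%.
Rounded: 94.50%.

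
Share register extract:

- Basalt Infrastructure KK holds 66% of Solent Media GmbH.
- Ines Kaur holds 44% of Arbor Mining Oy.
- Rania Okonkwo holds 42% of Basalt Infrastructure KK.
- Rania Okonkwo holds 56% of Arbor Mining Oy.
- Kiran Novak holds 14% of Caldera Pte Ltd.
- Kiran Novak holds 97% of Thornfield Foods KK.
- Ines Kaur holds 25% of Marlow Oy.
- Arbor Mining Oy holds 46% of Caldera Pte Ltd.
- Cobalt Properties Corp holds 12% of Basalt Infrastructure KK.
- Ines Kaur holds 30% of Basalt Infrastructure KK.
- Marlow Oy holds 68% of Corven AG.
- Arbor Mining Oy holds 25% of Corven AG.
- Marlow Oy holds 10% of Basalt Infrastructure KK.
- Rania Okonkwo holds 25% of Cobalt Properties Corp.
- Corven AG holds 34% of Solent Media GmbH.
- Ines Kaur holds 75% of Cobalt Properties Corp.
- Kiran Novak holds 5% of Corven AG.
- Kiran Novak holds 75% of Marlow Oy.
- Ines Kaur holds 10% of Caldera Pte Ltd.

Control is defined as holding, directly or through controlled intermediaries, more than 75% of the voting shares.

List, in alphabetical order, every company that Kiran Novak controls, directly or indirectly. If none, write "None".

Kiran holds 97% of Thornfield, so Kiran controls Thornfield.
No other company's threshold is met.

Thornfield Foods KK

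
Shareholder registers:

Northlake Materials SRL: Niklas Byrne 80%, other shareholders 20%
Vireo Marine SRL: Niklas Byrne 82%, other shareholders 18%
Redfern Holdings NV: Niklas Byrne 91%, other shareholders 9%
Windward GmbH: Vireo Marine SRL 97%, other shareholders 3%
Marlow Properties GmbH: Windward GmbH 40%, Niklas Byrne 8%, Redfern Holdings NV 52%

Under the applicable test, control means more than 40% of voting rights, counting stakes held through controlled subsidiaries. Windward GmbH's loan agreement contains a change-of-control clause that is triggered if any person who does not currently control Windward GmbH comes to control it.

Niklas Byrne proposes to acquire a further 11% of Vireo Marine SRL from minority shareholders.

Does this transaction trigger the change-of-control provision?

No

The purchase changes only Niklas's holdings, so Niklas is the only person who could newly come to control Windward.
Niklas holds 82% of Vireo, so Niklas controls Vireo.
Vireo holds 97% of Windward, so Niklas controls Windward.
So Niklas already controls Windward before the transaction.
After the purchase, Niklas's direct stake in Vireo rises to 82% + 11% = 93%.
Niklas controlled Windward already, so this is not a new person acquiring control; every other person's position is unchanged or reduced.
No new person acquires control, so the clause is not triggered.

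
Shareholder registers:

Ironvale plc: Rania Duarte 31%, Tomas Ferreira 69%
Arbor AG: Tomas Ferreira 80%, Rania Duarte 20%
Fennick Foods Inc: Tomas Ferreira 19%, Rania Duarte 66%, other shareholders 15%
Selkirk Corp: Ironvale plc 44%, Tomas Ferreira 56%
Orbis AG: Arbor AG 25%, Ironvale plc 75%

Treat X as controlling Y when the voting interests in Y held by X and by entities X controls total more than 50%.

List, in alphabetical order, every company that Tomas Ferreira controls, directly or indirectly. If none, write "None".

Arbor AG, Ironvale plc, Orbis AG, Selkirk Corp

Tomas holds 69% of Ironvale, so Tomas controls Ironvale.
Tomas holds 80% of Arbor, so Tomas controls Arbor.
Ironvale and Tomas together hold 44% + 56% = 100% of Selkirk, so Tomas controls Selkirk.
Arbor and Ironvale together hold 25% + 75% = 100% of Orbis, so Tomas controls Orbis.
No other company's threshold is met.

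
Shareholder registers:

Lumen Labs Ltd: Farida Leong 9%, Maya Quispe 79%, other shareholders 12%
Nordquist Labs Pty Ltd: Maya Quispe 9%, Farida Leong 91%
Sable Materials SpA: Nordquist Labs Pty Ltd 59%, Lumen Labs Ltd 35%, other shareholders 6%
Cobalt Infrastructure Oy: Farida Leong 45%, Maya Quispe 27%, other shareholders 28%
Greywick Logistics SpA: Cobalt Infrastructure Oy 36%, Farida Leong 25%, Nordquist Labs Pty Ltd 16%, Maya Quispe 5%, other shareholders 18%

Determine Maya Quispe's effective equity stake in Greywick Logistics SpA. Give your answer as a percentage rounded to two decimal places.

16.16%

Maya reaches Greywick along 3 paths.
Via Cobalt: 27% × 36% = 9.72%.
Via Nordquist: 9% × 16% = 1.44%.
Direct stake: 5% = 5%.
Total: 9.72% + 1.44% + 5% = 16.16%.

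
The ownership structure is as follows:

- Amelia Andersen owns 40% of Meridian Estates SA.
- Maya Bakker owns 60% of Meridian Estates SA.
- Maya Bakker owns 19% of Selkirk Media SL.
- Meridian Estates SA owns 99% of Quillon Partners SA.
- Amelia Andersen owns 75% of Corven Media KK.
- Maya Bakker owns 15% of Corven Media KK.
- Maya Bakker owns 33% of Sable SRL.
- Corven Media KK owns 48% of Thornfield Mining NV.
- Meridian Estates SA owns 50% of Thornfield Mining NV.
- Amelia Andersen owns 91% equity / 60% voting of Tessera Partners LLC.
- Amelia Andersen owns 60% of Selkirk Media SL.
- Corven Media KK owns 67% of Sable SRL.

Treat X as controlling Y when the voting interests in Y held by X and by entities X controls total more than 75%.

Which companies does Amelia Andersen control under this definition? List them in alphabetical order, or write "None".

None

Amelia's largest direct stake is 75% in Corven, which does not meet the threshold.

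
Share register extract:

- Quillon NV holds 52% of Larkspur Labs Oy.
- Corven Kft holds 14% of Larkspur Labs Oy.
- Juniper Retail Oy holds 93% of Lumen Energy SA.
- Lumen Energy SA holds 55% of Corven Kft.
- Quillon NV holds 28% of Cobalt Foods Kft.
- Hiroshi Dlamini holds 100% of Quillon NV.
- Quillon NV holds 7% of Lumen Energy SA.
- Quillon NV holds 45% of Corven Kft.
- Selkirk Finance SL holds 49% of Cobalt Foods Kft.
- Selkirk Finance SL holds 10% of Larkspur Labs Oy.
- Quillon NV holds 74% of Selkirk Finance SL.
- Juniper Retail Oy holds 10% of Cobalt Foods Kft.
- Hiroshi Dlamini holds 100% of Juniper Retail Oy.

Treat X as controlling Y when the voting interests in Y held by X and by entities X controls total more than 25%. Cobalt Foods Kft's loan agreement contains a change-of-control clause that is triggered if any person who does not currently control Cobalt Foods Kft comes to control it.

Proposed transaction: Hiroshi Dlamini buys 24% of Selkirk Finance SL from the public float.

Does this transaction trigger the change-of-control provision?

The purchase changes only Hiroshi's holdings, so Hiroshi is the only person who could newly come to control Cobalt.
Hiroshi holds 100% of Juniper, so Hiroshi controls Juniper.
Hiroshi holds 100% of Quillon, so Hiroshi controls Quillon.
Quillon holds 74% of Selkirk, so Hiroshi controls Selkirk.
Quillon and Selkirk and Juniper together hold 28% + 49% + 10% = 87% of Cobalt, so Hiroshi controls Cobalt.
So Hiroshi already controls Cobalt before the transaction.
After the purchase, Hiroshi holds 24% of Selkirk directly.
Hiroshi controlled Cobalt already, so this is not a new person acquiring control; every other person's position is unchanged or reduced.
No new person acquires control, so the clause is not triggered.

No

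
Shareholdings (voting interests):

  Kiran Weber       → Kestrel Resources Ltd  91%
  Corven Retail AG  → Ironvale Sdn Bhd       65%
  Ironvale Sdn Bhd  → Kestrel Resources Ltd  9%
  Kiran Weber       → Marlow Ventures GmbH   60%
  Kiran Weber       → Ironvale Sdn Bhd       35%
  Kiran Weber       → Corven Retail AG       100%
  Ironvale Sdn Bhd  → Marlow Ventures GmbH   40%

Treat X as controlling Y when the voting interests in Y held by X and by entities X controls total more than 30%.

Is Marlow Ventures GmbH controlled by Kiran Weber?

Yes

Kiran holds 100% of Corven, so Kiran controls Corven.
Corven and Kiran together hold 65% + 35% = 100% of Ironvale, so Kiran controls Ironvale.
Ironvale and Kiran together hold 40% + 60% = 100% of Marlow, so Kiran controls Marlow.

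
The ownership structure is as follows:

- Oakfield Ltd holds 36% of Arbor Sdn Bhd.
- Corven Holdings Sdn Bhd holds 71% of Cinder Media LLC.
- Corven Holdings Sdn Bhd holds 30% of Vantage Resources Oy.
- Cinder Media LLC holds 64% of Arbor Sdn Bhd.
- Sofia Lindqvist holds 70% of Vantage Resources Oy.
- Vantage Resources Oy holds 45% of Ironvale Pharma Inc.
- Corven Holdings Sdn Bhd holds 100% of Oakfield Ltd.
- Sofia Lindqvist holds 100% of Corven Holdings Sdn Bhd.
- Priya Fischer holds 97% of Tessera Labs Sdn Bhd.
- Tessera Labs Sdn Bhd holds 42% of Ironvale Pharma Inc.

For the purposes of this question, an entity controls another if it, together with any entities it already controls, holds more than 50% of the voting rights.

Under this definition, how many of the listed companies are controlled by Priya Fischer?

Priya holds 97% of Tessera, so Priya controls Tessera.
No other company's threshold is met.
Priya controls 1 company.

1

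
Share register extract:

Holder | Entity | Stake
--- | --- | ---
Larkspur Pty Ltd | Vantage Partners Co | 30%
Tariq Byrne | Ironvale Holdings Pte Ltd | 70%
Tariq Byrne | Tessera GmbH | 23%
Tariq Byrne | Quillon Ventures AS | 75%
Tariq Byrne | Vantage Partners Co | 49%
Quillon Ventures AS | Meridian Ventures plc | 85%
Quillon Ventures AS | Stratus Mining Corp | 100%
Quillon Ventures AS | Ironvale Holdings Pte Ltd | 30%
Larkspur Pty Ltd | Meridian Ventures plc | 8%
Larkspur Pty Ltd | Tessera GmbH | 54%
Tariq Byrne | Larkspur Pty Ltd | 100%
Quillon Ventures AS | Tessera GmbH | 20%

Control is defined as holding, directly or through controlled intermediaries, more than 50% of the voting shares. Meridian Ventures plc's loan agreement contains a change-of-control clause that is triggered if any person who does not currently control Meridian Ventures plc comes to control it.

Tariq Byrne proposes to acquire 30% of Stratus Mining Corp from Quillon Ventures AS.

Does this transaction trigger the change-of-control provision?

The purchase adds only to Tariq's holdings (Quillon's stake shrinks), so Tariq is the only person who could newly come to control Meridian.
Tariq holds 75% of Quillon, so Tariq controls Quillon.
Tariq holds 100% of Larkspur, so Tariq controls Larkspur.
Quillon and Larkspur together hold 85% + 8% = 93% of Meridian, so Tariq controls Meridian.
So Tariq already controls Meridian before the transaction.
After the purchase, Tariq holds 30% of Stratus directly, and Quillon's stake falls to 70%.
Tariq controlled Meridian already, so this is not a new person acquiring control; every other person's position is unchanged or reduced.
No new person acquires control, so the clause is not triggered.

No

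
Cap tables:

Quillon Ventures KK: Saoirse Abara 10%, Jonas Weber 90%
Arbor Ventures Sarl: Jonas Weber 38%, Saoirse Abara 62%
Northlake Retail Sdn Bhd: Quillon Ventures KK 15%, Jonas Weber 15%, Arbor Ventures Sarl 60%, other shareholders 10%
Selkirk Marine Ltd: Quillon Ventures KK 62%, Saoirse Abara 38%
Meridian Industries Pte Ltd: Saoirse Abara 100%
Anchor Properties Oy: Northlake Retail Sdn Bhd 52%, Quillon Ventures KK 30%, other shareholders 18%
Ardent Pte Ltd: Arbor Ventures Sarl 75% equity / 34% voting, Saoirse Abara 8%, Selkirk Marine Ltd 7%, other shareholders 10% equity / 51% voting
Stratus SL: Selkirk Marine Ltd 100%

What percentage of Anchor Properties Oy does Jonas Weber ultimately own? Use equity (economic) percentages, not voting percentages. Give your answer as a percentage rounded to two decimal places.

Jonas reaches Anchor along 4 paths.
Via Quillon → Northlake: 90% × 15% × 52% = 7.02%.
Via Northlake: 15% × 52% = 7.8%.
Via Arbor → Northlake: 38% × 60% × 52% = 11.856%.
Via Quillon: 90% × 30% = 27%.
Total: 7.02% + 7.8% + 11.856% + 27% = 53.676%.
Rounded: 53.68%.

53.68%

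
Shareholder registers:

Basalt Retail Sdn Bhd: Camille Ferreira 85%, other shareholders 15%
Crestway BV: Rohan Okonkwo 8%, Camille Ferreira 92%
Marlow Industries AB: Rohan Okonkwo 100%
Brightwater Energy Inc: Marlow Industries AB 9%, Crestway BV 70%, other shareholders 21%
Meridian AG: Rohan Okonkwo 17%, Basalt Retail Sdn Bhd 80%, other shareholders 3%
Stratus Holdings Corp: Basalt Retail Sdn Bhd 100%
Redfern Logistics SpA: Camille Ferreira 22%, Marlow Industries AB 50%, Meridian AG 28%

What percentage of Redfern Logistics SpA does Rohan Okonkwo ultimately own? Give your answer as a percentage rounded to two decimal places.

54.76%

Rohan reaches Redfern along 2 paths.
Via Marlow: 100% × 50% = 50%.
Via Meridian: 17% × 28% = 4.76%.
Total: 50% + 4.76% = 54.76%.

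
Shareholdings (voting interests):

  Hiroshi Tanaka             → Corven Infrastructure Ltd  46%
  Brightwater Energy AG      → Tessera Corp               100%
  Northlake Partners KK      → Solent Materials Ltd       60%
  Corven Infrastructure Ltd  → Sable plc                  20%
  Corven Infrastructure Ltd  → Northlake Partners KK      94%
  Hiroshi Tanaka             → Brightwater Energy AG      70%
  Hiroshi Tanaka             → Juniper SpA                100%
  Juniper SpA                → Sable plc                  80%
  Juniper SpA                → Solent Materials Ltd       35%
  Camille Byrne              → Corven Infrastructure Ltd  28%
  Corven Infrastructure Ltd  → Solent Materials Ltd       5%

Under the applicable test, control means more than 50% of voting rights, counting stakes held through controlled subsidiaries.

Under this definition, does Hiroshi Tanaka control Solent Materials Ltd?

No

Hiroshi holds 100% of Juniper, so Hiroshi controls Juniper.
Juniper holds 80% of Sable, so Hiroshi controls Sable.
Hiroshi holds 70% of Brightwater, so Hiroshi controls Brightwater.
Brightwater holds 100% of Tessera, so Hiroshi controls Tessera.
In Solent, Hiroshi's side holds only 35%, not > 50%.
So Hiroshi does not control Solent.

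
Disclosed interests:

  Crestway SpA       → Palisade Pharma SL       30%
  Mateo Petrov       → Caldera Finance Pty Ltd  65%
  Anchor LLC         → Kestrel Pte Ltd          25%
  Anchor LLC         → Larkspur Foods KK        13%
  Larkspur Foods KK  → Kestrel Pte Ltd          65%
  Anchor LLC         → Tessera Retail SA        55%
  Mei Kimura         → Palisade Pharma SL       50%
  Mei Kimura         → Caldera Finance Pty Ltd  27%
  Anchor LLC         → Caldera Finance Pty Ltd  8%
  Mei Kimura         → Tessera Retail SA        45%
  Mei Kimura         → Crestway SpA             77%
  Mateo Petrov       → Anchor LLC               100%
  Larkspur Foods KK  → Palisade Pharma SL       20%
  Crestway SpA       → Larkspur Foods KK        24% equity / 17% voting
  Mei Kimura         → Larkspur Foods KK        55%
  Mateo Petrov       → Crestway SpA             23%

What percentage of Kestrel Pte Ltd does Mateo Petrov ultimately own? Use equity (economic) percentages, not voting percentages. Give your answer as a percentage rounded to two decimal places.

Mateo reaches Kestrel along 3 paths.
Via Anchor: 100% × 25% = 25%.
Via Crestway → Larkspur: 23% × 24% × 65% = 3.588%.
Via Anchor → Larkspur: 100% × 13% × 65% = 8.45%.
Total: 25% + 3.588% + 8.45% = 37.038%.
Rounded: 37.04%.

37.04%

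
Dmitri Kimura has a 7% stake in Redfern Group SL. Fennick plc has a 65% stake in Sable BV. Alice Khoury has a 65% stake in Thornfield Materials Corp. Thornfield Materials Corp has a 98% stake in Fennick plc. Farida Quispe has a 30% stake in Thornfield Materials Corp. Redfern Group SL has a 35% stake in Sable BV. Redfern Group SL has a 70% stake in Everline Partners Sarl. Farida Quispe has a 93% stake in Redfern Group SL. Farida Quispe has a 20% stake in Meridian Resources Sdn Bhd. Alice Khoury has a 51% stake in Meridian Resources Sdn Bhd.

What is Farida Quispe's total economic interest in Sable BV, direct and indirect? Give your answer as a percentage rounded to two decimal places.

51.66%

Farida reaches Sable along 2 paths.
Via Thornfield → Fennick: 30% × 98% × 65% = 19.11%.
Via Redfern: 93% × 35% = 32.55%.
Total: 19.11% + 32.55% = 51.66%.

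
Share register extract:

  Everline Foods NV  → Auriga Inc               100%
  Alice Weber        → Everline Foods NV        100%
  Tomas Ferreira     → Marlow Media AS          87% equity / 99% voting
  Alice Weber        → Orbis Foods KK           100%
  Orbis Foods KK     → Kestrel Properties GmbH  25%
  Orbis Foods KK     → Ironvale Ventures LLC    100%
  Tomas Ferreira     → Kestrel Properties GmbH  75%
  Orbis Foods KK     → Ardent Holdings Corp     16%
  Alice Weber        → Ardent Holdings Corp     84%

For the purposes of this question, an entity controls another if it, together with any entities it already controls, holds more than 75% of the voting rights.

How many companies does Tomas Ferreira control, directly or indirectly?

Tomas holds 99% of Marlow, so Tomas controls Marlow.
No other company's threshold is met.
Tomas controls 1 company.

1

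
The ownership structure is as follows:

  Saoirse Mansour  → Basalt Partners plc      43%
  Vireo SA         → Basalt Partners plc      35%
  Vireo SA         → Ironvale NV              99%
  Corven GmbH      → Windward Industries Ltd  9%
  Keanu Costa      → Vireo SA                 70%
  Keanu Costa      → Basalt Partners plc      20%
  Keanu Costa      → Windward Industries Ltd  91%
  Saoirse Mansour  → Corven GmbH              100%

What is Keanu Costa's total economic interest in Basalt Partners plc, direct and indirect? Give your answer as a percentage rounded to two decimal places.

Keanu reaches Basalt along 2 paths.
Via Vireo: 70% × 35% = 24.5%.
Direct stake: 20% = 20%.
Total: 24.5% + 20% = 44.5%.
Rounded: 44.50%.

44.50%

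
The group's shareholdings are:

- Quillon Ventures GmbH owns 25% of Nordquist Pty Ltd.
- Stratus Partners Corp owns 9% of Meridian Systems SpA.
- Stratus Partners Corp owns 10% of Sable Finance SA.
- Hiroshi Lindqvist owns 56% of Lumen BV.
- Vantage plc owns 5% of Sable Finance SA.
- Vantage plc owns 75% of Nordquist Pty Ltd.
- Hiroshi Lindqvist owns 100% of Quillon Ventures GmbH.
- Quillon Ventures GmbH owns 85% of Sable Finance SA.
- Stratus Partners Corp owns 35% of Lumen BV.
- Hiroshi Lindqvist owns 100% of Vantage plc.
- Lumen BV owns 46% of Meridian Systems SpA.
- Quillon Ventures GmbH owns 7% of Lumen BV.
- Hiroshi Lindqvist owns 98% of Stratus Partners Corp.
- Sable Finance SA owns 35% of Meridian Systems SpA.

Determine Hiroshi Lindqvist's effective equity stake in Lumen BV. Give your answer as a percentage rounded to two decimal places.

Hiroshi reaches Lumen along 3 paths.
Via Quillon: 100% × 7% = 7%.
Via Stratus: 98% × 35% = 34.3%.
Direct stake: 56% = 56%.
Total: 7% + 34.3% + 56% = 97.3%.
Rounded: 97.30%.

97.30%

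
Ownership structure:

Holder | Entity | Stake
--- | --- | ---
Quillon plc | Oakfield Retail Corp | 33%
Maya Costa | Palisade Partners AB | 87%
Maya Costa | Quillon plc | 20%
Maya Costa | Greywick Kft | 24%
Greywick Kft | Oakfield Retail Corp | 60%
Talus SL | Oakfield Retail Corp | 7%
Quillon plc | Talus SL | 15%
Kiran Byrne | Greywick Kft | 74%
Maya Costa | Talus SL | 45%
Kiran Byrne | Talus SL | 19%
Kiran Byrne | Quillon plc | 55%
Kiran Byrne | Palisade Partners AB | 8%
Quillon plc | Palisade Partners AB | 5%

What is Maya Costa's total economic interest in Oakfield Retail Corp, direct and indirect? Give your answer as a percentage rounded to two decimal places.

Maya reaches Oakfield along 4 paths.
Via Quillon: 20% × 33% = 6.6%.
Via Greywick: 24% × 60% = 14.4%.
Via Quillon → Talus: 20% × 15% × 7% = 0.21%.
Via Talus: 45% × 7% = 3.15%.
Total: 6.6% + 14.4% + 0.21% + 3.15% = 24.36%.

24.36%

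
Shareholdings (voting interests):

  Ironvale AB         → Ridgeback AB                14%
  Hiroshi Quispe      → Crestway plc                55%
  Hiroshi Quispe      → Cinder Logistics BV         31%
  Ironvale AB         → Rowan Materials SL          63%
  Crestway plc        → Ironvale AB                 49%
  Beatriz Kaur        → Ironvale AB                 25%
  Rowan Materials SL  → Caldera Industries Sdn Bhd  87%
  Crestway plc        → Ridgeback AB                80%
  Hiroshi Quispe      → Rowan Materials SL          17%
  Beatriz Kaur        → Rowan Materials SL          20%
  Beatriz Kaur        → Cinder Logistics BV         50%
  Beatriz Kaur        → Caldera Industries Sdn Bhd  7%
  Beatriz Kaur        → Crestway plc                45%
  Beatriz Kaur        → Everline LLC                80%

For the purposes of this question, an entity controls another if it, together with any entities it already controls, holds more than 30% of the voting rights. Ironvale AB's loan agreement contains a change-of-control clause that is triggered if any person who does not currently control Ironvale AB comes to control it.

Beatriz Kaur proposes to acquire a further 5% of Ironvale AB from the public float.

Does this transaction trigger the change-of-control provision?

The purchase changes only Beatriz's holdings, so Beatriz is the only person who could newly come to control Ironvale.
Beatriz holds 45% of Crestway, so Beatriz controls Crestway.
Crestway and Beatriz together hold 49% + 25% = 74% of Ironvale, so Beatriz controls Ironvale.
So Beatriz already controls Ironvale before the transaction.
After the purchase, Beatriz's direct stake in Ironvale rises to 25% + 5% = 30%.
Beatriz controlled Ironvale already, so this is not a new person acquiring control; every other person's position is unchanged or reduced.
No new person acquires control, so the clause is not triggered.

No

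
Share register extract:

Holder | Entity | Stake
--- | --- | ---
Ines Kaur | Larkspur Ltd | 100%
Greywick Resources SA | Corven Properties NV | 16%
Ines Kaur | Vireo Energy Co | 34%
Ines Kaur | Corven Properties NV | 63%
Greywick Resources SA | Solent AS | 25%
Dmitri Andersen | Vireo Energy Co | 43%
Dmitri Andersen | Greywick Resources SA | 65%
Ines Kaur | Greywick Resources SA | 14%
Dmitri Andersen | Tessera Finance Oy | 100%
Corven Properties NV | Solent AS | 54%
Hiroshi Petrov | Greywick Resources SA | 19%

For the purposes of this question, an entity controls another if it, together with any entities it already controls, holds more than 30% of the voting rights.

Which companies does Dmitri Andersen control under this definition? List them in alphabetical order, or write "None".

Greywick Resources SA, Tessera Finance Oy, Vireo Energy Co

Dmitri holds 65% of Greywick, so Dmitri controls Greywick.
Dmitri holds 100% of Tessera, so Dmitri controls Tessera.
Dmitri holds 43% of Vireo, so Dmitri controls Vireo.
No other company's threshold is met.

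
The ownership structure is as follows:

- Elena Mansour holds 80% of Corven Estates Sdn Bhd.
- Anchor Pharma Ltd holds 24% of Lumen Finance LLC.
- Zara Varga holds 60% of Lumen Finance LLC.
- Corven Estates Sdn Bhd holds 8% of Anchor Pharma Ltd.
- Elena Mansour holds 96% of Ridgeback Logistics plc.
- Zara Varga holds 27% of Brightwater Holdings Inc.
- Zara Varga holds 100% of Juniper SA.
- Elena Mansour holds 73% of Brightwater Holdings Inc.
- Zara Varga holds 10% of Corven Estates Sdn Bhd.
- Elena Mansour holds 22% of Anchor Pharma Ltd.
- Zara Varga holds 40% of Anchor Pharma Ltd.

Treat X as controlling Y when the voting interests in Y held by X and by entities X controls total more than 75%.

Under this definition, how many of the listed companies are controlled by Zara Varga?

Zara holds 100% of Juniper, so Zara controls Juniper.
No other company's threshold is met.
Zara controls 1 company.

1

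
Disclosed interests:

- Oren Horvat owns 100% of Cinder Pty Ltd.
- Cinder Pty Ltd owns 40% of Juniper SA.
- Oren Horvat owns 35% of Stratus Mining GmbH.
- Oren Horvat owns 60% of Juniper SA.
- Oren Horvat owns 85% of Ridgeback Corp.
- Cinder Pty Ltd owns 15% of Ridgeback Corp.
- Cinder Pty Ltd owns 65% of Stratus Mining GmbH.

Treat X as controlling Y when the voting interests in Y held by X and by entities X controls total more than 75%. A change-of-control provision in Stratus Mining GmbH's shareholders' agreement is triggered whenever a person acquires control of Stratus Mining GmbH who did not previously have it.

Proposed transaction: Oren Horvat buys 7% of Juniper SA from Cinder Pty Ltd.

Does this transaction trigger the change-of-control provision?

The purchase adds only to Oren's holdings (Cinder's stake shrinks), so Oren is the only person who could newly come to control Stratus.
Oren holds 100% of Cinder, so Oren controls Cinder.
Cinder and Oren together hold 65% + 35% = 100% of Stratus, so Oren controls Stratus.
So Oren already controls Stratus before the transaction.
After the purchase, Oren's direct stake in Juniper rises to 60% + 7% = 67%, and Cinder's stake falls to 33%.
Oren controlled Stratus already, so this is not a new person acquiring control; every other person's position is unchanged or reduced.
No new person acquires control, so the clause is not triggered.

No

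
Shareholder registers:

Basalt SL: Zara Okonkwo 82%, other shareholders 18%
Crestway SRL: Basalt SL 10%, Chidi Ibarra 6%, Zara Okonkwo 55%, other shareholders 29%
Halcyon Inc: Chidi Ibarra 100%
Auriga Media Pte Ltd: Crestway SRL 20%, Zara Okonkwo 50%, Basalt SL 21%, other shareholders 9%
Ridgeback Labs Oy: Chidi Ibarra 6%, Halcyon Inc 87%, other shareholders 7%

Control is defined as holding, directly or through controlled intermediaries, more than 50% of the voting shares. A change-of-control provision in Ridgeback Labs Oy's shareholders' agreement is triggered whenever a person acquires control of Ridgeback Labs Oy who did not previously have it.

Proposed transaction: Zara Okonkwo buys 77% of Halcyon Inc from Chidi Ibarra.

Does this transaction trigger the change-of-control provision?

The purchase adds only to Zara's holdings (Chidi's stake shrinks), so Zara is the only person who could newly come to control Ridgeback.
Zara holds 82% of Basalt, so Zara controls Basalt.
Basalt and Zara together hold 10% + 55% = 65% of Crestway, so Zara controls Crestway.
Crestway and Zara and Basalt together hold 20% + 50% + 21% = 91% of Auriga, so Zara controls Auriga.
Neither Zara nor any entity Zara controls holds any voting interest in Ridgeback.
So before the transaction, Zara does not control Ridgeback.
After the purchase, Zara holds 77% of Halcyon directly, and Chidi's stake falls to 23%.
Zara holds 77% of Halcyon, so Zara controls Halcyon.
Halcyon holds 87% of Ridgeback, so Zara controls Ridgeback.
Zara did not control Ridgeback before and does after, so the clause is triggered.

Yes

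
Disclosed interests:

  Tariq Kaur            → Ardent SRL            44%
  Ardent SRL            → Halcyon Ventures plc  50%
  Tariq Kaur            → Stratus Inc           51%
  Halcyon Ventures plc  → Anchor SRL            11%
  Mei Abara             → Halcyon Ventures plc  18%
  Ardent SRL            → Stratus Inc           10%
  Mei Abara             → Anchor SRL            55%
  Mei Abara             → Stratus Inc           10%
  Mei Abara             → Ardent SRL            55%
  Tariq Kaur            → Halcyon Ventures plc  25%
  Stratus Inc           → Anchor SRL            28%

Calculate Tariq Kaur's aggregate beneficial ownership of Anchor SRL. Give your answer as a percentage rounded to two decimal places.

20.68%

Tariq reaches Anchor along 4 paths.
Via Stratus: 51% × 28% = 14.28%.
Via Ardent → Stratus: 44% × 10% × 28% = 1.232%.
Via Ardent → Halcyon: 44% × 50% × 11% = 2.42%.
Via Halcyon: 25% × 11% = 2.75%.
Total: 14.28% + 1.232% + 2.42% + 2.75% = 20.682%.
Rounded: 20.68%.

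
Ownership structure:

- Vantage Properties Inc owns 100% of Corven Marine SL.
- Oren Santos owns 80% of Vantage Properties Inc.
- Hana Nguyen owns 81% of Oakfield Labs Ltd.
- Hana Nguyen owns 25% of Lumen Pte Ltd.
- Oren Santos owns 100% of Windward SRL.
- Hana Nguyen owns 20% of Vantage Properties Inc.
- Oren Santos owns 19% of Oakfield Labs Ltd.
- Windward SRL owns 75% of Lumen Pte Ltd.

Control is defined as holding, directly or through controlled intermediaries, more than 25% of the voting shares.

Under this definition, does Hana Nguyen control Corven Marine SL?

No

Hana holds 81% of Oakfield, so Hana controls Oakfield.
Neither Hana nor any entity Hana controls holds any voting interest in Corven.
So Hana does not control Corven.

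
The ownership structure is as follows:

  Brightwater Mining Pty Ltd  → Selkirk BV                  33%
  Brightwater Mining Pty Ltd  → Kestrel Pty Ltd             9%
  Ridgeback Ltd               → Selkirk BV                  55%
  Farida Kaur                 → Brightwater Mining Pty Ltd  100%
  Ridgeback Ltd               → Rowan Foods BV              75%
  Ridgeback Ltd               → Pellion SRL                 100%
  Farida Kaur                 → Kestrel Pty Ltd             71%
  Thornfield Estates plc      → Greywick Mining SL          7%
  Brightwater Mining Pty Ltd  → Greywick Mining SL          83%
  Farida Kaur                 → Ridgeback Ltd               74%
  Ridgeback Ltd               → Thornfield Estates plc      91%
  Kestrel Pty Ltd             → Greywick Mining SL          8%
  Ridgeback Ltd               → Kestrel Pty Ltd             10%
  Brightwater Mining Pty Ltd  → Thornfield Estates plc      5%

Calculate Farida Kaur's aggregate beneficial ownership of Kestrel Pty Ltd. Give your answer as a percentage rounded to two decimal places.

Farida reaches Kestrel along 3 paths.
Via Brightwater: 100% × 9% = 9%.
Via Ridgeback: 74% × 10% = 7.4%.
Direct stake: 71% = 71%.
Total: 9% + 7.4% + 71% = 87.4%.
Rounded: 87.40%.

87.40%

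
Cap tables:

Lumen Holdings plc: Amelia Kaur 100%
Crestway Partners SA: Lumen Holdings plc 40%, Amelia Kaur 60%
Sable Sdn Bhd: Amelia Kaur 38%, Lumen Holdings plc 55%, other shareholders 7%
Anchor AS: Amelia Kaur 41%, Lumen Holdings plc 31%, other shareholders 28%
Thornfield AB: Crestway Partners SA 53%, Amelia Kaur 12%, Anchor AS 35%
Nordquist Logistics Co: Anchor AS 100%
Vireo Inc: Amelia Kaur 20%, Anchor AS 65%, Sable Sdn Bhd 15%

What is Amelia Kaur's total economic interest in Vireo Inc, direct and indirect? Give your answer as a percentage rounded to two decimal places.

Amelia reaches Vireo along 5 paths.
Direct stake: 20% = 20%.
Via Anchor: 41% × 65% = 26.65%.
Via Lumen → Anchor: 100% × 31% × 65% = 20.15%.
Via Sable: 38% × 15% = 5.7%.
Via Lumen → Sable: 100% × 55% × 15% = 8.25%.
Total: 20% + 26.65% + 20.15% + 5.7% + 8.25% = 80.75%.

80.75%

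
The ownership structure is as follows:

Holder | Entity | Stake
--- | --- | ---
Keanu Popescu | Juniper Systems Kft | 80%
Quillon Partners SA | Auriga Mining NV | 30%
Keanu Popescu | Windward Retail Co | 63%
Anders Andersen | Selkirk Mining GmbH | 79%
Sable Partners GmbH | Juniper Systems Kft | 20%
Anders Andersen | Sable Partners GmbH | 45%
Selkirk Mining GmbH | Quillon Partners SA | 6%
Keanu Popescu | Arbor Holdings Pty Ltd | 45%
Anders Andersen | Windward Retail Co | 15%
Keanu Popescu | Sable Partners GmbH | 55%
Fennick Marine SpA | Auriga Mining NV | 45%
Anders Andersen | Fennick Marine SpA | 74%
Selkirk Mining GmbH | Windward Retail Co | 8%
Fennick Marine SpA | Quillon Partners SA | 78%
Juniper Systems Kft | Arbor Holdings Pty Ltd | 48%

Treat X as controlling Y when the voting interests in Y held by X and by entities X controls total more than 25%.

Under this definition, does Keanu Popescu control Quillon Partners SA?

Keanu holds 55% of Sable, so Keanu controls Sable.
Keanu holds 63% of Windward, so Keanu controls Windward.
Keanu and Sable together hold 80% + 20% = 100% of Juniper, so Keanu controls Juniper.
Keanu and Juniper together hold 45% + 48% = 93% of Arbor, so Keanu controls Arbor.
Neither Keanu nor any entity Keanu controls holds any voting interest in Quillon.
So Keanu does not control Quillon.

No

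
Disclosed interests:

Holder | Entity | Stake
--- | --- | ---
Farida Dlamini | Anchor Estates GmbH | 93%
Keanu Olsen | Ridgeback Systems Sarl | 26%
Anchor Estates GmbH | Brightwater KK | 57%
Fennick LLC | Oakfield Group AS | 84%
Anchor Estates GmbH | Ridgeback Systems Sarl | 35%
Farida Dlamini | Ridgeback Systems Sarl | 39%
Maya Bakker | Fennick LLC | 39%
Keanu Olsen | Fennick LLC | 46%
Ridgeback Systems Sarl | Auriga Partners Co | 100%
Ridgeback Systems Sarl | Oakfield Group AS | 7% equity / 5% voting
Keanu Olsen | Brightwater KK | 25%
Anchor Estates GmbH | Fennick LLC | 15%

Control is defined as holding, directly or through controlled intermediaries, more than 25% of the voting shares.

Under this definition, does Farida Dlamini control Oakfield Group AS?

Farida holds 93% of Anchor, so Farida controls Anchor.
Farida and Anchor together hold 39% + 35% = 74% of Ridgeback, so Farida controls Ridgeback.
Anchor holds 57% of Brightwater, so Farida controls Brightwater.
Ridgeback holds 100% of Auriga, so Farida controls Auriga.
In Oakfield, Farida's side holds only 5%, not > 25%.
So Farida does not control Oakfield.

No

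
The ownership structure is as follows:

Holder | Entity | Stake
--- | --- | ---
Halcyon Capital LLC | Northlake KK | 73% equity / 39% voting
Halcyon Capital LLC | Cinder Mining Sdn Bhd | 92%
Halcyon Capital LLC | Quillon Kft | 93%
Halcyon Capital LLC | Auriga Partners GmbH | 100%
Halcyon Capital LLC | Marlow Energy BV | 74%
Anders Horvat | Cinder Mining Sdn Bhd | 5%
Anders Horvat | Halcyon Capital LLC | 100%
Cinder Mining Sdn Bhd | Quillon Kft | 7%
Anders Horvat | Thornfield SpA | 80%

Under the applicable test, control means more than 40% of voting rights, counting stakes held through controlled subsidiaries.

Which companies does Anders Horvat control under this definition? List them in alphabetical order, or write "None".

Anders holds 100% of Halcyon, so Anders controls Halcyon.
Halcyon and Anders together hold 92% + 5% = 97% of Cinder, so Anders controls Cinder.
Halcyon holds 74% of Marlow, so Anders controls Marlow.
Halcyon holds 100% of Auriga, so Anders controls Auriga.
Cinder and Halcyon together hold 7% + 93% = 100% of Quillon, so Anders controls Quillon.
Anders holds 80% of Thornfield, so Anders controls Thornfield.
No other company's threshold is met.

Auriga Partners GmbH, Cinder Mining Sdn Bhd, Halcyon Capital LLC, Marlow Energy BV, Quillon Kft, Thornfield SpA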